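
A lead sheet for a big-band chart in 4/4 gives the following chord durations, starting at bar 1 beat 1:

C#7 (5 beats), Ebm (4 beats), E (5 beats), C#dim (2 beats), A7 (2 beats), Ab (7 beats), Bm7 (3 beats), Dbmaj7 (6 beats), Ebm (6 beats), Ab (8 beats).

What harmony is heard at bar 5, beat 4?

Beat 4 of bar 5 is beat (5−1)×4 + 4 = 20 overall.
Running totals: C#7 ends at 5, Ebm ends at 9, E ends at 14, C#dim ends at 16, A7 ends at 18, Ab ends at 25.
Beat 20 falls within Ab.

Ab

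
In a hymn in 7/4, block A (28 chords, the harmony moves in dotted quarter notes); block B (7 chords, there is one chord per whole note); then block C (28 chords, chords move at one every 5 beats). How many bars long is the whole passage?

A: 28 × 1.5 = 42 beats = 6 bars.
B: 7 × 4 = 28 beats = 4 bars.
C: 28 × 5 = 140 beats = 20 bars.
Total: 6 + 4 + 20 = 30 bars.

30 bars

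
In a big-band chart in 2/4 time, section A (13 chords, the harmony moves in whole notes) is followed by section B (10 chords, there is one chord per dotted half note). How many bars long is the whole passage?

A: 13 × 4 = 52 beats = 26 bars.
B: 10 × 3 = 30 beats = 15 bars.
Total: 26 + 15 = 41 bars.

41 bars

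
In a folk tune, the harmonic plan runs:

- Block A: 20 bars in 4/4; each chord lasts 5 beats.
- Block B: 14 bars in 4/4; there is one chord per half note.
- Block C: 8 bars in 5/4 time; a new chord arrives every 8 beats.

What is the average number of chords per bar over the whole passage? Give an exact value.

7/6 chords per bar

A: 20 × 4 = 80 beats ÷ 5 = 16 chords.
B: 14 × 4 = 56 beats ÷ 2 = 28 chords.
C: 8 × 5 = 40 beats ÷ 8 = 5 chords.
Overall: 49 chords over 42 bars → 49/42 = 7/6 chords per bar.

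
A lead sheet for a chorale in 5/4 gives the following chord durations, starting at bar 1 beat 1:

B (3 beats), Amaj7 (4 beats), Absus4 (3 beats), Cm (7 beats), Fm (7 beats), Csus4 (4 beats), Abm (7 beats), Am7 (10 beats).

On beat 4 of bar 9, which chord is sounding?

Am7

Beat 4 of bar 9 is beat (9−1)×5 + 4 = 44 overall.
Running totals: B ends at 3, Amaj7 ends at 7, Absus4 ends at 10, Cm ends at 17, Fm ends at 24, Csus4 ends at 28, Abm ends at 35, Am7 ends at 45.
Beat 44 falls within Am7.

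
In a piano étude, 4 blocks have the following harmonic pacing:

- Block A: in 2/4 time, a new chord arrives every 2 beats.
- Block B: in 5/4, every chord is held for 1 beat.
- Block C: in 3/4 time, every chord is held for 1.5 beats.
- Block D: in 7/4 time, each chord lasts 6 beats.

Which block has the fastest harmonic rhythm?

Block B

A: 2 beats/bar ÷ 2 beats/chord = 1 chord/bar.
B: 5 beats/bar ÷ 1 beat/chord = 5 chords/bar.
C: 3 beats/bar ÷ 1.5 beats/chord = 2 chords/bar.
D: 7 beats/bar ÷ 6 beats/chord = 7/6 chords/bar.
Fastest is B at 5 chords/bar.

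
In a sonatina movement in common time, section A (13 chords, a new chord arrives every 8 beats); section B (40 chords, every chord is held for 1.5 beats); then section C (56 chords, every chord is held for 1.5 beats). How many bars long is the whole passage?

A: 13 × 8 = 104 beats = 26 bars.
B: 40 × 1.5 = 60 beats = 15 bars.
C: 56 × 1.5 = 84 beats = 21 bars.
Total: 26 + 15 + 21 = 62 bars.

62 bars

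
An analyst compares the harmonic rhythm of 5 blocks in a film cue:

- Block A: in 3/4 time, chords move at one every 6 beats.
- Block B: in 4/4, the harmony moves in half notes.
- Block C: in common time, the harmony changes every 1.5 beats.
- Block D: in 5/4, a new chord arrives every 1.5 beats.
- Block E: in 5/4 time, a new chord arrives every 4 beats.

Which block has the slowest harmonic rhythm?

A: 3/6 = 0.5 chords/bar.
B: 4/2 = 2 chords/bar.
C: 4/1.5 = 8/3 chords/bar.
D: 5/1.5 = 10/3 chords/bar.
E: 5/4 = 1.25 chords/bar.
Slowest is A at 0.5 chords/bar.

Block A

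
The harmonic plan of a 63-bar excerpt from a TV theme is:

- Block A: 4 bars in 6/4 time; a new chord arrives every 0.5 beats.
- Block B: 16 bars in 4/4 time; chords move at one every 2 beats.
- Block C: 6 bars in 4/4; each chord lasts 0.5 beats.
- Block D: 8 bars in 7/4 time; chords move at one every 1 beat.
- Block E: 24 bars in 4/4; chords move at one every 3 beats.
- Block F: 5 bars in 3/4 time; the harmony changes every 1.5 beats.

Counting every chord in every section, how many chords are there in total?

A: 4·6 = 24 beats, 24/0.5 = 48 chords.
B: 16·4 = 64 beats, 64/2 = 32 chords.
C: 6·4 = 24 beats, 24/0.5 = 48 chords.
D: 8·7 = 56 beats, 56/1 = 56 chords.
E: 24·4 = 96 beats, 96/3 = 32 chords.
F: 5·3 = 15 beats, 15/1.5 = 10 chords.
Total: 48 + 32 + 48 + 56 + 32 + 10 = 226.

226 chords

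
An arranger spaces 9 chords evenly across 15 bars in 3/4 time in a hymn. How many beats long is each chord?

15 bars × 3 beats/bar = 45 beats total.
45 beats ÷ 9 chords = 5 beats per chord.

5 beats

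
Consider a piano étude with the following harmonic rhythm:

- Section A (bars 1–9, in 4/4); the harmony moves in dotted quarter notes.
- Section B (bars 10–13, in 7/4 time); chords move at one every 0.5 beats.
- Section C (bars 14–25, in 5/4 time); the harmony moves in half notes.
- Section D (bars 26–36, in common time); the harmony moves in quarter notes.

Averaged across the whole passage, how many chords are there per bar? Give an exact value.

77/18 chords per bar

A: 9 bars of 4 beats is 36 beats; at 1.5 beats each that's 24 chords.
B: 4 bars of 7 beats is 28 beats; at 0.5 beats each that's 56 chords.
C: 12 bars of 5 beats is 60 beats; at 2 beats each that's 30 chords.
D: 11 bars of 4 beats is 44 beats; at 1 beat each that's 44 chords.
Overall: 154 chords over 36 bars → 154/36 = 77/18 chords per bar.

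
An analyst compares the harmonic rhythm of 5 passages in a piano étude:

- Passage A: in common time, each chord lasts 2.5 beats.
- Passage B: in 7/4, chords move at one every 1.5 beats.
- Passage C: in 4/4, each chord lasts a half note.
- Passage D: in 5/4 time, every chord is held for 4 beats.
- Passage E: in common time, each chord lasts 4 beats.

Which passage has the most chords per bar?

A: 4/2.5 = 1.6 chords/bar.
B: 7/1.5 = 14/3 chords/bar.
C: 4/2 = 2 chords/bar.
D: 5/4 = 1.25 chords/bar.
E: 4/4 = 1 chord/bar.
Fastest is B at 14/3 chords/bar.

Passage B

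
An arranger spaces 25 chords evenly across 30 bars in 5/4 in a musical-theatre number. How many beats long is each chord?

6 beats

30 bars × 5 beats/bar = 150 beats total.
150 beats ÷ 25 chords = 6 beats per chord.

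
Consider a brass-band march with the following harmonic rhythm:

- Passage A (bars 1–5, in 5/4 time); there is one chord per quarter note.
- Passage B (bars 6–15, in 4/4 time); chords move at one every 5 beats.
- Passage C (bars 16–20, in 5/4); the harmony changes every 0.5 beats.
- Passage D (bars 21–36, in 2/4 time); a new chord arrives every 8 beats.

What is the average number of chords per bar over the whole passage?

29/12 chords per bar

A: 5 × 5 = 25 beats ÷ 1 = 25 chords.
B: 10 × 4 = 40 beats ÷ 5 = 8 chords.
C: 5 × 5 = 25 beats ÷ 0.5 = 50 chords.
D: 16 × 2 = 32 beats ÷ 8 = 4 chords.
Overall: 87 chords over 36 bars → 87/36 = 29/12 chords per bar.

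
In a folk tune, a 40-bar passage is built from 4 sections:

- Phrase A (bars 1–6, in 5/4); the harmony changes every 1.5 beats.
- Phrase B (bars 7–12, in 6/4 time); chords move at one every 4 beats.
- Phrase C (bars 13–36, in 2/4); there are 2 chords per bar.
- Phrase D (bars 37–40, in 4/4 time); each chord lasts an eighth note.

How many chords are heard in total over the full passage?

109 chords

A: 6·5 = 30 beats, 30/1.5 = 20 chords.
B: 6·6 = 36 beats, 36/4 = 9 chords.
C: 24·2 = 48 beats, 48/1 = 48 chords.
D: 4·4 = 16 beats, 16/0.5 = 32 chords.
Total: 20 + 9 + 48 + 32 = 109.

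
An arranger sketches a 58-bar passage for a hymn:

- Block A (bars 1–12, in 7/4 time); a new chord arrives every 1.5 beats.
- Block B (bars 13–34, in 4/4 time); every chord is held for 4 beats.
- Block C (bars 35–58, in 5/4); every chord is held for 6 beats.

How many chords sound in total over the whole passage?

98 chords

A: 12·7 = 84 beats, 84/1.5 = 56 chords.
B: 22·4 = 88 beats, 88/4 = 22 chords.
C: 24·5 = 120 beats, 120/6 = 20 chords.
Total: 56 + 22 + 20 = 98.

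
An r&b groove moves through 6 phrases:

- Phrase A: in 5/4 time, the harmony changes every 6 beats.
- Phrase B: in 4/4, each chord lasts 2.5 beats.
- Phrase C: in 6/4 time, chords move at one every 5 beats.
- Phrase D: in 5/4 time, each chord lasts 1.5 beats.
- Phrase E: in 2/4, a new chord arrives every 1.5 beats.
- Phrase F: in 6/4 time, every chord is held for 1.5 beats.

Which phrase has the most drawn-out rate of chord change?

Phrase A

A: each chord is 6 beats in 5/4, so 5/6 per bar.
B: each chord is 2.5 beats in 4/4, so 1.6 per bar.
C: each chord is 5 beats in 6/4, so 1.2 per bar.
D: each chord is 1.5 beats in 5/4, so 10/3 per bar.
E: each chord is 1.5 beats in 2/4, so 4/3 per bar.
F: each chord is 1.5 beats in 6/4, so 4 per bar.
Slowest is A at 5/6 chords/bar.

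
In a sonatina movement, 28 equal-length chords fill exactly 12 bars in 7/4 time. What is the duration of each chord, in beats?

3 beats

12 bars × 7 beats/bar = 84 beats total.
84 beats ÷ 28 chords = 3 beats per chord.
(That is a dotted half note.)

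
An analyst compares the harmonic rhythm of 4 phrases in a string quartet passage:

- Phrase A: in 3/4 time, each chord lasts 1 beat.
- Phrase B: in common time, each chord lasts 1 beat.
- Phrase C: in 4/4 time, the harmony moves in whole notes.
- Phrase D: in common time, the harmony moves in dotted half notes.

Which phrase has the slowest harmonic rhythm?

A: 3 beats/bar ÷ 1 beat/chord = 3 chords/bar.
B: 4 beats/bar ÷ 1 beat/chord = 4 chords/bar.
C: 4 beats/bar ÷ 4 beats/chord = 1 chord/bar.
D: 4 beats/bar ÷ 3 beats/chord = 4/3 chords/bar.
Slowest is C at 1 chords/bar.

Phrase C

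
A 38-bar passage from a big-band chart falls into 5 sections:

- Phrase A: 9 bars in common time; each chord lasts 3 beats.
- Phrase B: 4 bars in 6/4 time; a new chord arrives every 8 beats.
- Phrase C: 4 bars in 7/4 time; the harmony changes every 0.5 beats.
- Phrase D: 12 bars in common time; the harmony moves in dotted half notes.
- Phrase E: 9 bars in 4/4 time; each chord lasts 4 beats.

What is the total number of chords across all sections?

A has 36 beats and chords last 3 each, so 12 chords.
B has 24 beats and chords last 8 each, so 3 chords.
C has 28 beats and chords last 0.5 each, so 56 chords.
D has 48 beats and chords last 3 each, so 16 chords.
E has 36 beats and chords last 4 each, so 9 chords.
Total: 12 + 3 + 56 + 16 + 9 = 96.

96 chords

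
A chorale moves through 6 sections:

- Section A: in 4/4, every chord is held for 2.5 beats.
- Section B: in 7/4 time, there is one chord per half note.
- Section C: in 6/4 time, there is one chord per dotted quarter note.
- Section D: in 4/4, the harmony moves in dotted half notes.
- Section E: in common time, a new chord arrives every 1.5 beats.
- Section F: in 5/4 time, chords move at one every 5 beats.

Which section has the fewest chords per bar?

Section F

A: each chord is 2.5 beats in 4/4, so 1.6 per bar.
B: each chord is 2 beats in 7/4, so 3.5 per bar.
C: each chord is 1.5 beats in 6/4, so 4 per bar.
D: each chord is 3 beats in 4/4, so 4/3 per bar.
E: each chord is 1.5 beats in 4/4, so 8/3 per bar.
F: each chord is 5 beats in 5/4, so 1 per bar.
Slowest is F at 1 chords/bar.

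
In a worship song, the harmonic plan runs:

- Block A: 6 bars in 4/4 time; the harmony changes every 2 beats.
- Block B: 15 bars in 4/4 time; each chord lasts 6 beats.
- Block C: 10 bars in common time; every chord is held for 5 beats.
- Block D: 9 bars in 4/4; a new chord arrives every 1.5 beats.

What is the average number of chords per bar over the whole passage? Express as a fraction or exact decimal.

A: 6 × 4 = 24 beats ÷ 2 = 12 chords.
B: 15 × 4 = 60 beats ÷ 6 = 10 chords.
C: 10 × 4 = 40 beats ÷ 5 = 8 chords.
D: 9 × 4 = 36 beats ÷ 1.5 = 24 chords.
Overall: 54 chords over 40 bars → 54/40 = 1.35 chords per bar.

1.35 chords per bar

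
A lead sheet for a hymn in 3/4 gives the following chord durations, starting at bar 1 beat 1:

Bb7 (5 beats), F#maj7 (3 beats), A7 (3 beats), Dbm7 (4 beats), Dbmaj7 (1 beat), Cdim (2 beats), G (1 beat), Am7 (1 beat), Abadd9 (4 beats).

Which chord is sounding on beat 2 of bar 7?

Beat 2 of bar 7 is beat (7−1)×3 + 2 = 20 overall.
Running totals: Bb7 ends at 5, F#maj7 ends at 8, A7 ends at 11, Dbm7 ends at 15, Dbmaj7 ends at 16, Cdim ends at 18, G ends at 19, Am7 ends at 20.
Beat 20 falls within Am7.

Am7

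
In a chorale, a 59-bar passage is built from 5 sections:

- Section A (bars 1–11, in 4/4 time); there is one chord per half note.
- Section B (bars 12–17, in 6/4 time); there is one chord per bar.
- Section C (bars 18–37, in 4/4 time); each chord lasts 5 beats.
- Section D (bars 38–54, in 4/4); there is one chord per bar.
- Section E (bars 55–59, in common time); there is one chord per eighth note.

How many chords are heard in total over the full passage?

101 chords

A: 11 bars × 4 beats = 44 beats; 2 beats/chord → 22 chords.
B: 6 bars × 6 beats = 36 beats; 6 beats/chord → 6 chords.
C: 20 bars × 4 beats = 80 beats; 5 beats/chord → 16 chords.
D: 17 bars × 4 beats = 68 beats; 4 beats/chord → 17 chords.
E: 5 bars × 4 beats = 20 beats; 0.5 beats/chord → 40 chords.
Total: 22 + 6 + 16 + 17 + 40 = 101.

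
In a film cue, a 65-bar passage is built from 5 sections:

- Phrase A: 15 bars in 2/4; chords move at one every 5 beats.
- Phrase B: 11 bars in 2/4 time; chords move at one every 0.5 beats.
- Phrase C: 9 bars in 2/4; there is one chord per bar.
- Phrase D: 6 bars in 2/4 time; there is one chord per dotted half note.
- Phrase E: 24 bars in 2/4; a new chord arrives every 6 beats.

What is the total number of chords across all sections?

71 chords

A: 15·2 = 30 beats, 30/5 = 6 chords.
B: 11·2 = 22 beats, 22/0.5 = 44 chords.
C: 9·2 = 18 beats, 18/2 = 9 chords.
D: 6·2 = 12 beats, 12/3 = 4 chords.
E: 24·2 = 48 beats, 48/6 = 8 chords.
Total: 6 + 44 + 9 + 4 + 8 = 71.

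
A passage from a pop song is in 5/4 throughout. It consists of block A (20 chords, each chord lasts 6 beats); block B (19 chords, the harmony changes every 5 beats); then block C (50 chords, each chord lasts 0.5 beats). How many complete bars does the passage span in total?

A: 20 × 6 = 120 beats = 24 bars.
B: 19 × 5 = 95 beats = 19 bars.
C: 50 × 0.5 = 25 beats = 5 bars.
Total: 24 + 19 + 5 = 48 bars.

48 bars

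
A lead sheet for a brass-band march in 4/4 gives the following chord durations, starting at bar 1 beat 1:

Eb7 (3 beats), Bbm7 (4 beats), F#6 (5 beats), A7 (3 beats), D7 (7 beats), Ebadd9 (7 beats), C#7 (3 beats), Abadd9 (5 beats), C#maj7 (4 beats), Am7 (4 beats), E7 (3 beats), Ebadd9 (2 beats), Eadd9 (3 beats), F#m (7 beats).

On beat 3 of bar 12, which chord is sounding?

E7

Beat 3 of bar 12 is beat (12−1)×4 + 3 = 47 overall.
Running totals: Eb7 ends at 3, Bbm7 ends at 7, F#6 ends at 12, A7 ends at 15, D7 ends at 22, Ebadd9 ends at 29, C#7 ends at 32, Abadd9 ends at 37, C#maj7 ends at 41, Am7 ends at 45, E7 ends at 48.
Beat 47 falls within E7.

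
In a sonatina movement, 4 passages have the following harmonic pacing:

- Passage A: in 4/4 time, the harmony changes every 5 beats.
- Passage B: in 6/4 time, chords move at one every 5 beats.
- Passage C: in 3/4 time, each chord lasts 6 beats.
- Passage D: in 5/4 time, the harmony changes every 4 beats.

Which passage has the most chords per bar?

A: each chord is 5 beats in 4/4, so 0.8 per bar.
B: each chord is 5 beats in 6/4, so 1.2 per bar.
C: each chord is 6 beats in 3/4, so 0.5 per bar.
D: each chord is 4 beats in 5/4, so 1.25 per bar.
Fastest is D at 1.25 chords/bar.

Passage D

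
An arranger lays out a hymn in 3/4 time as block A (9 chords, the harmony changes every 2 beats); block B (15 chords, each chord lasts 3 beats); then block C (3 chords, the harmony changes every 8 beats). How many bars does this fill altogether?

29 bars

A: 9 × 2 = 18 beats = 6 bars.
B: 15 × 3 = 45 beats = 15 bars.
C: 3 × 8 = 24 beats = 8 bars.
Total: 6 + 15 + 8 = 29 bars.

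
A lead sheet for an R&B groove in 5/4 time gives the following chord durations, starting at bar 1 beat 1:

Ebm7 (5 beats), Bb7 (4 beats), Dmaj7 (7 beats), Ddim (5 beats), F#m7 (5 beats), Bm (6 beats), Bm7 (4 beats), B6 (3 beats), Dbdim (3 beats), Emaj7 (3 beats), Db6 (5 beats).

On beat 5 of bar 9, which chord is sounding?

Beat 5 of bar 9 is beat (9−1)×5 + 5 = 45 overall.
Running totals: Ebm7 ends at 5, Bb7 ends at 9, Dmaj7 ends at 16, Ddim ends at 21, F#m7 ends at 26, Bm ends at 32, Bm7 ends at 36, B6 ends at 39, Dbdim ends at 42, Emaj7 ends at 45.
Beat 45 falls within Emaj7.

Emaj7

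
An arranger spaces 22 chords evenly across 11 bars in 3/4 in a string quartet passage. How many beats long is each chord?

11 bars × 3 beats/bar = 33 beats total.
33 beats ÷ 22 chords = 1.5 beats per chord.
(That is a dotted quarter note.)

1.5 beats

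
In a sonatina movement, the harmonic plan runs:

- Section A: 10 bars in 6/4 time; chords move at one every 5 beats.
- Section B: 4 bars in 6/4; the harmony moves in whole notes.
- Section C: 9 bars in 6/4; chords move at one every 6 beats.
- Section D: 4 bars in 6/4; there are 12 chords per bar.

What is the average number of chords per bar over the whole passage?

A: 10 × 6 = 60 beats ÷ 5 = 12 chords.
B: 4 × 6 = 24 beats ÷ 4 = 6 chords.
C: 9 × 6 = 54 beats ÷ 6 = 9 chords.
D: 4 × 6 = 24 beats ÷ 0.5 = 48 chords.
Overall: 75 chords over 27 bars → 75/27 = 25/9 chords per bar.

25/9 chords per bar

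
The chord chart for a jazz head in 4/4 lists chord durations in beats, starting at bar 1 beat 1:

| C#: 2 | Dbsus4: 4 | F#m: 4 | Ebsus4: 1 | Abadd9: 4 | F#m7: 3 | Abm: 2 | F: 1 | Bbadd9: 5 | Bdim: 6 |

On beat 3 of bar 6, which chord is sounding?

Bbadd9

Beat 3 of bar 6 is beat (6−1)×4 + 3 = 23 overall.
Running totals: C# ends at 2, Dbsus4 ends at 6, F#m ends at 10, Ebsus4 ends at 11, Abadd9 ends at 15, F#m7 ends at 18, Abm ends at 20, F ends at 21, Bbadd9 ends at 26.
Beat 23 falls within Bbadd9.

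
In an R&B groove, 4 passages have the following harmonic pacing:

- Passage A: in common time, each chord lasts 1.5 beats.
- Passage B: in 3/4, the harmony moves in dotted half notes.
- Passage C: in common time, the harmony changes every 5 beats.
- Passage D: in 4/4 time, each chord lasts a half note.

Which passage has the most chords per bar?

Passage A

A: 4 beats/bar ÷ 1.5 beats/chord = 8/3 chords/bar.
B: 3 beats/bar ÷ 3 beats/chord = 1 chord/bar.
C: 4 beats/bar ÷ 5 beats/chord = 0.8 chords/bar.
D: 4 beats/bar ÷ 2 beats/chord = 2 chords/bar.
Fastest is A at 8/3 chords/bar.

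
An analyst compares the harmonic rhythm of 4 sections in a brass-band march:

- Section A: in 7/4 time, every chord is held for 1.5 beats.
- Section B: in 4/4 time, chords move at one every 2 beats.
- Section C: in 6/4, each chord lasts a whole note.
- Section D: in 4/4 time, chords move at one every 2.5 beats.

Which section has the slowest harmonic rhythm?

A: each chord is 1.5 beats in 7/4, so 14/3 per bar.
B: each chord is 2 beats in 4/4, so 2 per bar.
C: each chord is 4 beats in 6/4, so 1.5 per bar.
D: each chord is 2.5 beats in 4/4, so 1.6 per bar.
Slowest is C at 1.5 chords/bar.

Section C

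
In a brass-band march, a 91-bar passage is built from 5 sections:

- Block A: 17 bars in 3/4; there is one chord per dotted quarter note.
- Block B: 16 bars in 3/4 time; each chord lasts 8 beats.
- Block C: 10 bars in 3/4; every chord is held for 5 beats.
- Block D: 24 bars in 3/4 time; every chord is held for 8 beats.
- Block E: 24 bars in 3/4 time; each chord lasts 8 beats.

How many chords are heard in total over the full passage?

64 chords

A has 51 beats and chords last 1.5 each, so 34 chords.
B has 48 beats and chords last 8 each, so 6 chords.
C has 30 beats and chords last 5 each, so 6 chords.
D has 72 beats and chords last 8 each, so 9 chords.
E has 72 beats and chords last 8 each, so 9 chords.
Total: 34 + 6 + 6 + 9 + 9 = 64.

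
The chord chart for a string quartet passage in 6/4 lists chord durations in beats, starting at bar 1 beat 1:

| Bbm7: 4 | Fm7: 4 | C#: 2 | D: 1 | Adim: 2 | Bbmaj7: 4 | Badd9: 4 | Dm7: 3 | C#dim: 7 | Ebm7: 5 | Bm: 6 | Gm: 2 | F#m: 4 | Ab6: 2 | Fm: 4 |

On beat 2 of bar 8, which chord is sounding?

Beat 2 of bar 8 is beat (8−1)×6 + 2 = 44 overall.
Running totals: Bbm7 ends at 4, Fm7 ends at 8, C# ends at 10, D ends at 11, Adim ends at 13, Bbmaj7 ends at 17, Badd9 ends at 21, Dm7 ends at 24, C#dim ends at 31, Ebm7 ends at 36, Bm ends at 42, Gm ends at 44.
Beat 44 falls within Gm.

Gm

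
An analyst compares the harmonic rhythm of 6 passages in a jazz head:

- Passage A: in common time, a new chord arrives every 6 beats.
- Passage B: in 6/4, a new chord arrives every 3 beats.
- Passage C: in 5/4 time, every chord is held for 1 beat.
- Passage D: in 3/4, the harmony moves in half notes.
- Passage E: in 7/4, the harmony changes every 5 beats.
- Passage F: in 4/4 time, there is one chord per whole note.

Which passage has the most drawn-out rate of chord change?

Passage A

A: each chord is 6 beats in 4/4, so 2/3 per bar.
B: each chord is 3 beats in 6/4, so 2 per bar.
C: each chord is 1 beat in 5/4, so 5 per bar.
D: each chord is 2 beats in 3/4, so 1.5 per bar.
E: each chord is 5 beats in 7/4, so 1.4 per bar.
F: each chord is 4 beats in 4/4, so 1 per bar.
Slowest is A at 2/3 chords/bar.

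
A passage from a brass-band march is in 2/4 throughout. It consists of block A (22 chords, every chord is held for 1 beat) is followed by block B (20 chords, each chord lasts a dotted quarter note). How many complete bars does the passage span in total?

A: 22 × 1 = 22 beats = 11 bars.
B: 20 × 1.5 = 30 beats = 15 bars.
Total: 11 + 15 = 26 bars.

26 bars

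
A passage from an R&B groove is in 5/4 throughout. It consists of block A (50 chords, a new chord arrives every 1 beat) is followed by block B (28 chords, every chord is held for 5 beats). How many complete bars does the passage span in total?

38 bars

A: 50 × 1 = 50 beats = 10 bars.
B: 28 × 5 = 140 beats = 28 bars.
Total: 10 + 28 = 38 bars.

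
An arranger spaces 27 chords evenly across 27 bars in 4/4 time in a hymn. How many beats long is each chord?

27 bars × 4 beats/bar = 108 beats total.
108 beats ÷ 27 chords = 4 beats per chord.
(That is a whole note.)

4 beats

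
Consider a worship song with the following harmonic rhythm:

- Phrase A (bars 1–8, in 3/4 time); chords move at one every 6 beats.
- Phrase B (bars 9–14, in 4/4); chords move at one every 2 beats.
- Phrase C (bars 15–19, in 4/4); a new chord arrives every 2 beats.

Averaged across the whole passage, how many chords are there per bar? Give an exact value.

26/19 chords per bar

A: 8 bars of 3 beats is 24 beats; at 6 beats each that's 4 chords.
B: 6 bars of 4 beats is 24 beats; at 2 beats each that's 12 chords.
C: 5 bars of 4 beats is 20 beats; at 2 beats each that's 10 chords.
Overall: 26 chords over 19 bars → 26/19 = 26/19 chords per bar.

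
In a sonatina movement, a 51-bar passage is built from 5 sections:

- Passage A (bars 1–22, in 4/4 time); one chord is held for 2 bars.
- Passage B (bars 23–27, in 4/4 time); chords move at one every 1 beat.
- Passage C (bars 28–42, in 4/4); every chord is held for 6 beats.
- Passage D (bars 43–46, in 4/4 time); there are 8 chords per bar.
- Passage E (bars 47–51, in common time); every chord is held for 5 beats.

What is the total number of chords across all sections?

A: 22 bars × 4 beats = 88 beats; 8 beats/chord → 11 chords.
B: 5 bars × 4 beats = 20 beats; 1 beat/chord → 20 chords.
C: 15 bars × 4 beats = 60 beats; 6 beats/chord → 10 chords.
D: 4 bars × 4 beats = 16 beats; 0.5 beats/chord → 32 chords.
E: 5 bars × 4 beats = 20 beats; 5 beats/chord → 4 chords.
Total: 11 + 20 + 10 + 32 + 4 = 77.

77 chords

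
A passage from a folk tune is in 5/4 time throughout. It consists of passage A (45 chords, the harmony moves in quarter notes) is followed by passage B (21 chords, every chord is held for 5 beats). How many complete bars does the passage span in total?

30 bars

A: 45 × 1 = 45 beats = 9 bars.
B: 21 × 5 = 105 beats = 21 bars.
Total: 9 + 21 = 30 bars.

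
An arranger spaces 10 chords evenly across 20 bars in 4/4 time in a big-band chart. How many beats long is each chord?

20 bars × 4 beats/bar = 80 beats total.
80 beats ÷ 10 chords = 8 beats per chord.

8 beats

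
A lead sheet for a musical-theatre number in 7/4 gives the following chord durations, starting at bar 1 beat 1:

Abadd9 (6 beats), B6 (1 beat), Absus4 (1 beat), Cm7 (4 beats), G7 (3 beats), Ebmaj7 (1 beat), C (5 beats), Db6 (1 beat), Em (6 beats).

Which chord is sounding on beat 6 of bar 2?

Beat 6 of bar 2 is beat (2−1)×7 + 6 = 13 overall.
Running totals: Abadd9 ends at 6, B6 ends at 7, Absus4 ends at 8, Cm7 ends at 12, G7 ends at 15.
Beat 13 falls within G7.

G7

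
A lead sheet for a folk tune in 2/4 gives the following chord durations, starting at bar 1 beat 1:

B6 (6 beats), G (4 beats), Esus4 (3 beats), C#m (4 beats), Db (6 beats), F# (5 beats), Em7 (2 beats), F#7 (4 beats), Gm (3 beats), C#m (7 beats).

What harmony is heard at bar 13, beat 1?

F#

Beat 1 of bar 13 is beat (13−1)×2 + 1 = 25 overall.
Running totals: B6 ends at 6, G ends at 10, Esus4 ends at 13, C#m ends at 17, Db ends at 23, F# ends at 28.
Beat 25 falls within F#.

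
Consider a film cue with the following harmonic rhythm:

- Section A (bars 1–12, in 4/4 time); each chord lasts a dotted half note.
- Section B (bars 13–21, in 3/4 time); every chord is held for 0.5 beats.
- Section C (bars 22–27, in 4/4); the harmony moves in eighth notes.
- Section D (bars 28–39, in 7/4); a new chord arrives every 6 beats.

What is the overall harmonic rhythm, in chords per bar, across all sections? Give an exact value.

44/13 chords per bar

A: 12 × 4 = 48 beats ÷ 3 = 16 chords.
B: 9 × 3 = 27 beats ÷ 0.5 = 54 chords.
C: 6 × 4 = 24 beats ÷ 0.5 = 48 chords.
D: 12 × 7 = 84 beats ÷ 6 = 14 chords.
Overall: 132 chords over 39 bars → 132/39 = 44/13 chords per bar.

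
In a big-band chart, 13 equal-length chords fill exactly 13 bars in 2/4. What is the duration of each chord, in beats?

13 bars × 2 beats/bar = 26 beats total.
26 beats ÷ 13 chords = 2 beats per chord.
(That is a half note.)

2 beats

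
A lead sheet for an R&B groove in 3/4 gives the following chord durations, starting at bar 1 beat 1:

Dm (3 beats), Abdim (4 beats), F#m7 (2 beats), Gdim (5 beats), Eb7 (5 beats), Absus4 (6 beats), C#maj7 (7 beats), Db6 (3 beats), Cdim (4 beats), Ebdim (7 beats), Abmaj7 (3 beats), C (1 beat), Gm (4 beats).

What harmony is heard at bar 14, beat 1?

Beat 1 of bar 14 is beat (14−1)×3 + 1 = 40 overall.
Running totals: Dm ends at 3, Abdim ends at 7, F#m7 ends at 9, Gdim ends at 14, Eb7 ends at 19, Absus4 ends at 25, C#maj7 ends at 32, Db6 ends at 35, Cdim ends at 39, Ebdim ends at 46.
Beat 40 falls within Ebdim.

Ebdim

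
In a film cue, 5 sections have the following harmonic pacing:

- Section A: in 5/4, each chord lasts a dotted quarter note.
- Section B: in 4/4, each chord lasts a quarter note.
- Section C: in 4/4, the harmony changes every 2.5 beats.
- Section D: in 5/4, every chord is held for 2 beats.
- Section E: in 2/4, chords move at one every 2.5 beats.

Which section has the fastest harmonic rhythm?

Section B

A: 5/1.5 = 10/3 chords/bar.
B: 4/1 = 4 chords/bar.
C: 4/2.5 = 1.6 chords/bar.
D: 5/2 = 2.5 chords/bar.
E: 2/2.5 = 0.8 chords/bar.
Fastest is B at 4 chords/bar.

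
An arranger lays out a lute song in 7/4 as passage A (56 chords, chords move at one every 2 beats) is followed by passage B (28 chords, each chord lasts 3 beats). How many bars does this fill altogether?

A: 56 × 2 = 112 beats = 16 bars.
B: 28 × 3 = 84 beats = 12 bars.
Total: 16 + 12 = 28 bars.

28 bars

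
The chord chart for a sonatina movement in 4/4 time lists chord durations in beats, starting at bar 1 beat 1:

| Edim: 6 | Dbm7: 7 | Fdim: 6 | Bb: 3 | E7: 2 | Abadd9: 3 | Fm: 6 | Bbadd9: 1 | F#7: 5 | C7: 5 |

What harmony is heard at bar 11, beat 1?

Beat 1 of bar 11 is beat (11−1)×4 + 1 = 41 overall.
Running totals: Edim ends at 6, Dbm7 ends at 13, Fdim ends at 19, Bb ends at 22, E7 ends at 24, Abadd9 ends at 27, Fm ends at 33, Bbadd9 ends at 34, F#7 ends at 39, C7 ends at 44.
Beat 41 falls within C7.

C7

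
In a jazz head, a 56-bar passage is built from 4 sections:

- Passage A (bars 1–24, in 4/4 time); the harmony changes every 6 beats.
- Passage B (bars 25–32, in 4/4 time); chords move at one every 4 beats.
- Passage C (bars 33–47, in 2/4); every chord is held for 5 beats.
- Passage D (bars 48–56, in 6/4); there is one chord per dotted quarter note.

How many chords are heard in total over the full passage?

66 chords

A: 24 bars × 4 beats = 96 beats; 6 beats/chord → 16 chords.
B: 8 bars × 4 beats = 32 beats; 4 beats/chord → 8 chords.
C: 15 bars × 2 beats = 30 beats; 5 beats/chord → 6 chords.
D: 9 bars × 6 beats = 54 beats; 1.5 beats/chord → 36 chords.
Total: 16 + 8 + 6 + 36 = 66.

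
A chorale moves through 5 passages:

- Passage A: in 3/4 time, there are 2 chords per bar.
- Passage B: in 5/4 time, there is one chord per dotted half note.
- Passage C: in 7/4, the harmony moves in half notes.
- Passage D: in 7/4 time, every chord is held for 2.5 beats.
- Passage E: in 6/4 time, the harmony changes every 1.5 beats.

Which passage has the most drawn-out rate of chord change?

A: each chord is 1.5 beats in 3/4, so 2 per bar.
B: each chord is 3 beats in 5/4, so 5/3 per bar.
C: each chord is 2 beats in 7/4, so 3.5 per bar.
D: each chord is 2.5 beats in 7/4, so 2.8 per bar.
E: each chord is 1.5 beats in 6/4, so 4 per bar.
Slowest is B at 5/3 chords/bar.

Passage B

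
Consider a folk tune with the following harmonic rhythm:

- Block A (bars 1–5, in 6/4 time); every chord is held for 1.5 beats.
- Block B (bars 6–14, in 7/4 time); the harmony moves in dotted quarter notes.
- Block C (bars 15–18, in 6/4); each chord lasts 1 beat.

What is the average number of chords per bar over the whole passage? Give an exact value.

A: 5 × 6 = 30 beats ÷ 1.5 = 20 chords.
B: 9 × 7 = 63 beats ÷ 1.5 = 42 chords.
C: 4 × 6 = 24 beats ÷ 1 = 24 chords.
Overall: 86 chords over 18 bars → 86/18 = 43/9 chords per bar.

43/9 chords per bar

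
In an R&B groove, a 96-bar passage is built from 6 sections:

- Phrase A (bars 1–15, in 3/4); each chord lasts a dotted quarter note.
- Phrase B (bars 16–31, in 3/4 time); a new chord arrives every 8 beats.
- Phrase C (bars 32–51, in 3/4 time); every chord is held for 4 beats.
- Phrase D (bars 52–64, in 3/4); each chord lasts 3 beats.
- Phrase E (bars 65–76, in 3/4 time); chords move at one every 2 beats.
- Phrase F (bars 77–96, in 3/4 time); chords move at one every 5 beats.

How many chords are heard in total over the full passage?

94 chords

A: 15·3 = 45 beats, 45/1.5 = 30 chords.
B: 16·3 = 48 beats, 48/8 = 6 chords.
C: 20·3 = 60 beats, 60/4 = 15 chords.
D: 13·3 = 39 beats, 39/3 = 13 chords.
E: 12·3 = 36 beats, 36/2 = 18 chords.
F: 20·3 = 60 beats, 60/5 = 12 chords.
Total: 30 + 6 + 15 + 13 + 18 + 12 = 94.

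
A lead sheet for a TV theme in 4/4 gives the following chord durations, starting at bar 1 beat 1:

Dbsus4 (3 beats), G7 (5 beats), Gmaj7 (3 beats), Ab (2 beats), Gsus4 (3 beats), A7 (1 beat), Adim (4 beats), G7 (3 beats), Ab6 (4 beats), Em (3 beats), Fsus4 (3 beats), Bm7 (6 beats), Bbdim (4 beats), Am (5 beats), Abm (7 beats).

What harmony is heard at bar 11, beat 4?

Beat 4 of bar 11 is beat (11−1)×4 + 4 = 44 overall.
Running totals: Dbsus4 ends at 3, G7 ends at 8, Gmaj7 ends at 11, Ab ends at 13, Gsus4 ends at 16, A7 ends at 17, Adim ends at 21, G7 ends at 24, Ab6 ends at 28, Em ends at 31, Fsus4 ends at 34, Bm7 ends at 40, Bbdim ends at 44.
Beat 44 falls within Bbdim.

Bbdim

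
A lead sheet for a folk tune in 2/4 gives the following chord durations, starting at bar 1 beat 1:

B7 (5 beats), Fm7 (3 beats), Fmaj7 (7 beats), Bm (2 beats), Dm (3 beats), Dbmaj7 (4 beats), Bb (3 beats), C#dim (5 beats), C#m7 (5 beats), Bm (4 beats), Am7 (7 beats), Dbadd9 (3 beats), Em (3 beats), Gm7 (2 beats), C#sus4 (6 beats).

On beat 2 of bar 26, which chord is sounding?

Em

Beat 2 of bar 26 is beat (26−1)×2 + 2 = 52 overall.
Running totals: B7 ends at 5, Fm7 ends at 8, Fmaj7 ends at 15, Bm ends at 17, Dm ends at 20, Dbmaj7 ends at 24, Bb ends at 27, C#dim ends at 32, C#m7 ends at 37, Bm ends at 41, Am7 ends at 48, Dbadd9 ends at 51, Em ends at 54.
Beat 52 falls within Em.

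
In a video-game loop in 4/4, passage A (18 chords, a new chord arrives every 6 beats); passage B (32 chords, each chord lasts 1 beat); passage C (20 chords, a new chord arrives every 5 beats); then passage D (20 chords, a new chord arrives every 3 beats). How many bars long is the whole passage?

A: 18 × 6 = 108 beats = 27 bars.
B: 32 × 1 = 32 beats = 8 bars.
C: 20 × 5 = 100 beats = 25 bars.
D: 20 × 3 = 60 beats = 15 bars.
Total: 27 + 8 + 25 + 15 = 75 bars.

75 bars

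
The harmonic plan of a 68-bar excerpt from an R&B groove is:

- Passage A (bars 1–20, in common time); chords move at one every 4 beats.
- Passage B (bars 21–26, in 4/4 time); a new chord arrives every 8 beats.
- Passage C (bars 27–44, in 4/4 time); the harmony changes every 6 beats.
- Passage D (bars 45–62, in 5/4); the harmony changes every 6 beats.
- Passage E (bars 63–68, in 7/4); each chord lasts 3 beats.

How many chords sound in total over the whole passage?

64 chords

A: 20 bars × 4 beats = 80 beats; 4 beats/chord → 20 chords.
B: 6 bars × 4 beats = 24 beats; 8 beats/chord → 3 chords.
C: 18 bars × 4 beats = 72 beats; 6 beats/chord → 12 chords.
D: 18 bars × 5 beats = 90 beats; 6 beats/chord → 15 chords.
E: 6 bars × 7 beats = 42 beats; 3 beats/chord → 14 chords.
Total: 20 + 3 + 12 + 15 + 14 = 64.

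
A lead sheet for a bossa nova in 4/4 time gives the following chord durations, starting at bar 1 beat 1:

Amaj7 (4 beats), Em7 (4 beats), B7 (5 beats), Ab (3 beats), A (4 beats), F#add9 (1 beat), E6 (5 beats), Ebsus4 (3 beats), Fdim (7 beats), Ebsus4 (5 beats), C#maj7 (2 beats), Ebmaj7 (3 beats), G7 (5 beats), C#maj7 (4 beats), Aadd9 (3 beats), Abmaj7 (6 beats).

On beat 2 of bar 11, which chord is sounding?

C#maj7

Beat 2 of bar 11 is beat (11−1)×4 + 2 = 42 overall.
Running totals: Amaj7 ends at 4, Em7 ends at 8, B7 ends at 13, Ab ends at 16, A ends at 20, F#add9 ends at 21, E6 ends at 26, Ebsus4 ends at 29, Fdim ends at 36, Ebsus4 ends at 41, C#maj7 ends at 43.
Beat 42 falls within C#maj7.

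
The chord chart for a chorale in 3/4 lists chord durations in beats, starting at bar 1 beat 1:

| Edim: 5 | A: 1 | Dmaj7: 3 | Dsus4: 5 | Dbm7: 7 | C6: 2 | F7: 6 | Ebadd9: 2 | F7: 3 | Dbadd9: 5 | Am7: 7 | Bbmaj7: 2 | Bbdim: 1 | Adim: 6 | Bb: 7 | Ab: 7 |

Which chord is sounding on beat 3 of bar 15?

Beat 3 of bar 15 is beat (15−1)×3 + 3 = 45 overall.
Running totals: Edim ends at 5, A ends at 6, Dmaj7 ends at 9, Dsus4 ends at 14, Dbm7 ends at 21, C6 ends at 23, F7 ends at 29, Ebadd9 ends at 31, F7 ends at 34, Dbadd9 ends at 39, Am7 ends at 46.
Beat 45 falls within Am7.

Am7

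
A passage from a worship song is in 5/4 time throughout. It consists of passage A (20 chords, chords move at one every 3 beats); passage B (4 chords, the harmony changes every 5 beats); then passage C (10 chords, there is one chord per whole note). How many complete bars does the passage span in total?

A: 20 × 3 = 60 beats = 12 bars.
B: 4 × 5 = 20 beats = 4 bars.
C: 10 × 4 = 40 beats = 8 bars.
Total: 12 + 4 + 8 = 24 bars.

24 bars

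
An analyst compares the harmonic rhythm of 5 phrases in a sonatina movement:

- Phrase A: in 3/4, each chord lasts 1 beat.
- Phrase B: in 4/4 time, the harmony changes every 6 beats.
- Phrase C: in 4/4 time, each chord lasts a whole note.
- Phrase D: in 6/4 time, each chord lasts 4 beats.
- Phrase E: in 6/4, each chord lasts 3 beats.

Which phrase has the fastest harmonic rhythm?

A: 3 beats/bar ÷ 1 beat/chord = 3 chords/bar.
B: 4 beats/bar ÷ 6 beats/chord = 2/3 chords/bar.
C: 4 beats/bar ÷ 4 beats/chord = 1 chord/bar.
D: 6 beats/bar ÷ 4 beats/chord = 1.5 chords/bar.
E: 6 beats/bar ÷ 3 beats/chord = 2 chords/bar.
Fastest is A at 3 chords/bar.

Phrase A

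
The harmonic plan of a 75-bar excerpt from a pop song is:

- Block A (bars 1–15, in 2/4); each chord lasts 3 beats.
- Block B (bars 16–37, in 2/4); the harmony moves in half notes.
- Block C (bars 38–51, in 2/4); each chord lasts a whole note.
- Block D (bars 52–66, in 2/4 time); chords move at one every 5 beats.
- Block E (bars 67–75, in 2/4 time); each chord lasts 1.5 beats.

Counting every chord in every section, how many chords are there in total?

57 chords

A: 15 bars × 2 beats = 30 beats; 3 beats/chord → 10 chords.
B: 22 bars × 2 beats = 44 beats; 2 beats/chord → 22 chords.
C: 14 bars × 2 beats = 28 beats; 4 beats/chord → 7 chords.
D: 15 bars × 2 beats = 30 beats; 5 beats/chord → 6 chords.
E: 9 bars × 2 beats = 18 beats; 1.5 beats/chord → 12 chords.
Total: 10 + 22 + 7 + 6 + 12 = 57.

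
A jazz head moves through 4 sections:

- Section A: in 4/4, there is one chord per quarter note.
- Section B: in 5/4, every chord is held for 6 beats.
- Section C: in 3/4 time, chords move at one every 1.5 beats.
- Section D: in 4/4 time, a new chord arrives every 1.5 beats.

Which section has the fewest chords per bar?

A: each chord is 1 beat in 4/4, so 4 per bar.
B: each chord is 6 beats in 5/4, so 5/6 per bar.
C: each chord is 1.5 beats in 3/4, so 2 per bar.
D: each chord is 1.5 beats in 4/4, so 8/3 per bar.
Slowest is B at 5/6 chords/bar.

Section B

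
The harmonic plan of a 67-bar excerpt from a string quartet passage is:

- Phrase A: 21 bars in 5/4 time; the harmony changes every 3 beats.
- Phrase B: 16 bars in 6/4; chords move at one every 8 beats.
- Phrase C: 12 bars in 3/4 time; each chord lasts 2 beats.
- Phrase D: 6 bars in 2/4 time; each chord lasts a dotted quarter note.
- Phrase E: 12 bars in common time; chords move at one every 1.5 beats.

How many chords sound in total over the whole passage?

105 chords

A has 105 beats and chords last 3 each, so 35 chords.
B has 96 beats and chords last 8 each, so 12 chords.
C has 36 beats and chords last 2 each, so 18 chords.
D has 12 beats and chords last 1.5 each, so 8 chords.
E has 48 beats and chords last 1.5 each, so 32 chords.
Total: 35 + 12 + 18 + 8 + 32 = 105.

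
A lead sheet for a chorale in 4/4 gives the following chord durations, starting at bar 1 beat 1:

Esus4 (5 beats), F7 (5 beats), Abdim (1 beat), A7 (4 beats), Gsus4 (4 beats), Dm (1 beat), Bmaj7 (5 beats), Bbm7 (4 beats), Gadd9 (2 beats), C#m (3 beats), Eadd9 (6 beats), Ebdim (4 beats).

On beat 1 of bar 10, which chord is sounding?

Eadd9

Beat 1 of bar 10 is beat (10−1)×4 + 1 = 37 overall.
Running totals: Esus4 ends at 5, F7 ends at 10, Abdim ends at 11, A7 ends at 15, Gsus4 ends at 19, Dm ends at 20, Bmaj7 ends at 25, Bbm7 ends at 29, Gadd9 ends at 31, C#m ends at 34, Eadd9 ends at 40.
Beat 37 falls within Eadd9.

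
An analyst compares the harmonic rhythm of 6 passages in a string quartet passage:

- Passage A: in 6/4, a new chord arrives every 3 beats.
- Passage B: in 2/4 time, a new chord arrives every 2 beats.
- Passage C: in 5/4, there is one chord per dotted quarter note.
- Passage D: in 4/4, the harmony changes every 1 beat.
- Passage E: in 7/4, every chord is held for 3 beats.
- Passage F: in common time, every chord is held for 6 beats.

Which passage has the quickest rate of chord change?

Passage D

A: each chord is 3 beats in 6/4, so 2 per bar.
B: each chord is 2 beats in 2/4, so 1 per bar.
C: each chord is 1.5 beats in 5/4, so 10/3 per bar.
D: each chord is 1 beat in 4/4, so 4 per bar.
E: each chord is 3 beats in 7/4, so 7/3 per bar.
F: each chord is 6 beats in 4/4, so 2/3 per bar.
Fastest is D at 4 chords/bar.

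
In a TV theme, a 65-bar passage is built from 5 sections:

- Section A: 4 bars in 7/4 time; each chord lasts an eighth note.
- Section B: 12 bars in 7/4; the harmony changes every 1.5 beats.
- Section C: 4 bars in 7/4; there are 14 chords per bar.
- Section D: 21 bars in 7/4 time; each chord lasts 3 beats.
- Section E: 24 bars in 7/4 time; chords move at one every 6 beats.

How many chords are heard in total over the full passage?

A: 4·7 = 28 beats, 28/0.5 = 56 chords.
B: 12·7 = 84 beats, 84/1.5 = 56 chords.
C: 4·7 = 28 beats, 28/0.5 = 56 chords.
D: 21·7 = 147 beats, 147/3 = 49 chords.
E: 24·7 = 168 beats, 168/6 = 28 chords.
Total: 56 + 56 + 56 + 49 + 28 = 245.

245 chords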